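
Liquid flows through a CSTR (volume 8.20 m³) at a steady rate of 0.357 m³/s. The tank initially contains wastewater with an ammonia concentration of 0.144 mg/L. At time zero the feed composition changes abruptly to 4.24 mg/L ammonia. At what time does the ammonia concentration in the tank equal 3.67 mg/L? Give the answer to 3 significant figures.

45.3 s

Species balance: V dC/dt = Q(C_in − C) ⇒ τ = V/Q = 22.969 s.
C(t) = C_in + (C₀ − C_in) e^(−t/τ). Set C = 3.67 and solve for t:
e^(−t/τ) = (C − C_in)/(C₀ − C_in) = (3.67 − 4.24)/(0.144 − 4.24) = 0.13916
t = −τ ln(…) = 22.969 × 1.9721 = 45.298 s.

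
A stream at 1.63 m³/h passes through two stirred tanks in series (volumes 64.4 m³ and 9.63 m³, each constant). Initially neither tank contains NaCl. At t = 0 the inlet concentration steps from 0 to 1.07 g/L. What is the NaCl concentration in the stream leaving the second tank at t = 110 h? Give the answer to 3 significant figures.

Species balance on tank i: dCᵢ/dt = (Cᵢ₋₁ − Cᵢ)/τᵢ with τᵢ = Vᵢ/Q.
τ₁ = 64.4/1.63 = 39.509 h; τ₂ = 9.63/1.63 = 5.9080 h.
Solving the cascade with C₁(0)=C₂(0)=0 gives C₂(t) = C_in[1 − (τ₁ e^(−t/τ₁) − τ₂ e^(−t/τ₂))/(τ₁ − τ₂)].
At t = 110: e^(−t/τ₁) = 0.061781, e^(−t/τ₂) = 8.2019e-09.
C₂ = 1.07·[1 − (39.509·0.061781 − 5.9080·8.2019e-09)/(33.601)] = 1.07·0.92736 = 0.99227 g/L.

0.992 g/L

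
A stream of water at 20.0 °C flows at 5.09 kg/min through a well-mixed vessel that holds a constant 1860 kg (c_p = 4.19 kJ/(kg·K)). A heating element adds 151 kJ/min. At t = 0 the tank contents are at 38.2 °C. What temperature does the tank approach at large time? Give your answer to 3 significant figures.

First-law balance (no shaft work): M c_p dT/dt = ṁ c_p (T_in − T) + 151.
At steady state dT/dt = 0 ⇒ T_ss = T_in + Q̇/(ṁ c_p) = 20.0 + 151/(5.09·4.19) = 27.080 °C.

27.1 °C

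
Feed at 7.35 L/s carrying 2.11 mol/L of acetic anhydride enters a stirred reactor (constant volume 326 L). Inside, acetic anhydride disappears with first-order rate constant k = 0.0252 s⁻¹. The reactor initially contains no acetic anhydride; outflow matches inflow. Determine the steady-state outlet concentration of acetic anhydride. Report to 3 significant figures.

0.996 mol/L

Species balance: V dC/dt = Q C_in − Q C − k V C.
Steady state (dC/dt = 0): C_ss = Q C_in/(Q + kV) = C_in/(1 + kV/Q).
C_ss = 7.35·2.11/(7.35 + 0.0252·326) = 15.508/15.565 = 0.99636 mol/L.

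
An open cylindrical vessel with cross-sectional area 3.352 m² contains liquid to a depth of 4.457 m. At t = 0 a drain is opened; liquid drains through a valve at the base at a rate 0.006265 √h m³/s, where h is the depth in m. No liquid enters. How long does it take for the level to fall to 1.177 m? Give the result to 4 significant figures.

A dh/dt = −Q_out = −0.006265 √h.
∫ h^(−1/2) dh = −(0.006265/A) ∫ dt, giving 2√h = 2√h₀ − (0.006265/A) t.
t = 2A(√h₀ − √h)/0.006265 = 2·3.352·(√4.457 − √1.177)/0.006265
  = 6.70400 × (2.11116 − 1.08490) / 0.006265 = 1098.18 s.

1098 s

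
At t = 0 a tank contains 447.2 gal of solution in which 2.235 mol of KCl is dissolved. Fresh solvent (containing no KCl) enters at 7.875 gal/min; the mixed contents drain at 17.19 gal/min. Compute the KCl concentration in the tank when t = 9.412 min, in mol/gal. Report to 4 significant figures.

Total volume: dV/dt = Q_in − Q_out = -9.31500 gal/min, so V(t) = 447.2 − 9.31500 t and V(9.412) = 359.527 gal.
Species balance (pure solvent in): dm/dt = −Q_out · m/V(t).
dm/m = −Q_out dt/(V₀ − 9.31500 t); integrating gives ln(m/m₀) = −(Q_out/(Q_in−Q_out)) ln(V/V₀).
m = m₀ (V₀/V)^(Q_out/(Q_in−Q_out)) = 2.235 × (447.2/359.527)^(-1.84541) = 1.49413 mol.
C = m/V = 1.49413/359.527 = 0.00415581 mol/gal.

0.004156 mol/gal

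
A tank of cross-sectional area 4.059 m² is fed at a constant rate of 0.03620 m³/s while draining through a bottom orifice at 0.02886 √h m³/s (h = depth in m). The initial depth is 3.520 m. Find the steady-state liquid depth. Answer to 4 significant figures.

1.573 m

Level balance: A dh/dt = 0.03620 − 0.02886 √h. Setting dh/dt = 0:
Q_in = 0.02886 √h_ss ⇒ √h_ss = 0.03620/0.02886 = 1.25433.
h_ss = 1.25433² = 1.57335 m. (Since h₀ = 3.520 m > h_ss, the level will fall toward this value.)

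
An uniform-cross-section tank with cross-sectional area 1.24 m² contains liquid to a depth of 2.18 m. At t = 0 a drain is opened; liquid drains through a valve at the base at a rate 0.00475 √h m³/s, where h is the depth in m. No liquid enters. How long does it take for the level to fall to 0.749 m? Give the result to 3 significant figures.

With no inflow, A dh/dt = −0.00475 √h.
Separate and integrate: 2(√h − √h₀) = −(0.00475/A) t.
t = 2A(√h₀ − √h)/0.00475 = 2·1.24·(√2.18 − √0.749)/0.00475
  = 2.4800 × (1.4765 − 0.86545) / 0.00475 = 319.02 s.

319 s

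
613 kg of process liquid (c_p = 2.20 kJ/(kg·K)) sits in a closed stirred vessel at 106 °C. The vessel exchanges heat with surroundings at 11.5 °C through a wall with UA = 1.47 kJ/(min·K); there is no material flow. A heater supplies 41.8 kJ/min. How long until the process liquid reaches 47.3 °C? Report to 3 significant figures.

Unsteady energy balance on the tank contents: M c_p dT/dt = −UA(T − T_amb) + Q̇.
τ = M c_p/UA = 917.41 min; T_ss = T_amb + Q̇/UA = 11.5 + 41.8/1.47 = 39.935 °C.
T(t) = T_ss + (T₀ − T_ss)e^(−t/τ); set T = 47.3:
t = −τ ln[(T − T_ss)/(T₀ − T_ss)] = −917.41 · ln(0.11148) = 2012.8 min.

2010 min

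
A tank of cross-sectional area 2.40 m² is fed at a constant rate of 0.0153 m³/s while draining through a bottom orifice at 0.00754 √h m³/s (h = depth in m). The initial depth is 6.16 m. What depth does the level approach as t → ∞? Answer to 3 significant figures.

Level balance: A dh/dt = 0.0153 − 0.00754 √h. Setting dh/dt = 0:
Q_in = 0.00754 √h_ss ⇒ √h_ss = 0.0153/0.00754 = 2.0292.
h_ss = 2.0292² = 4.1176 m. (Since h₀ = 6.16 m > h_ss, the level will fall toward this value.)

4.12 m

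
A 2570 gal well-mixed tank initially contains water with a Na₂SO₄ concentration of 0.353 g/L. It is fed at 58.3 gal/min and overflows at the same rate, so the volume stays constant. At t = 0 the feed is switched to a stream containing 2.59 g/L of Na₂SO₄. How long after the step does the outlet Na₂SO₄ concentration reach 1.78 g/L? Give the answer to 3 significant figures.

44.8 min

Mass balance on the solute (V constant): V dC/dt = Q(C_in − C), so τ = V/Q = 44.082 min.
C(t) = C_in + (C₀ − C_in) e^(−t/τ). Set C = 1.78 and solve for t:
e^(−t/τ) = (C − C_in)/(C₀ − C_in) = (1.78 − 2.59)/(0.353 − 2.59) = 0.36209
t = −τ ln(…) = 44.082 × 1.0159 = 44.781 min.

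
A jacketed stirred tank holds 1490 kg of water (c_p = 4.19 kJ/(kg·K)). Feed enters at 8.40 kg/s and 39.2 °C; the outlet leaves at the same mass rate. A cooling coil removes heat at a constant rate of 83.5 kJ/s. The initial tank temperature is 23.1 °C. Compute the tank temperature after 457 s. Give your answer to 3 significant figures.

Energy balance: M c_p dT/dt = ṁ c_p (T_in − T) − 83.5.
Rearrange: dT/dt = (T_ss − T)/τ with τ = M/ṁ = 177.38 s and T_ss = T_in − Q̇/(ṁ c_p) = 36.828 °C.
T approaches T_ss exponentially: T(t) = T_ss + (T₀ − T_ss) e^(−t/τ).
T(457) = 36.828 + (-13.728)·e^(−457/177.38) = 36.828 + (-13.728)·0.076049 = 35.784 °C.

35.8 °C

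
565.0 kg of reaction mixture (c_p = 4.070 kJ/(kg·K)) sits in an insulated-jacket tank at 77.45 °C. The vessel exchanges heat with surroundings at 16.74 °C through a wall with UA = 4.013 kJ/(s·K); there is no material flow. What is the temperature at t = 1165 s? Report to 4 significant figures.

First-law balance (no shaft work): M c_p dT/dt = −UA(T − T_amb).
dT/dt = (T_ss − T)/τ with T_ss = T_amb = 16.7400 °C, τ = M c_p/UA = 565.0·4.070/4.013 = 573.025 s.
T approaches T_ss exponentially: T(t) = T_ss + (T₀ − T_ss) e^(−t/τ).
T(1165) = 16.7400 + (60.7100)·0.130933 = 24.6889 °C.

24.69 °C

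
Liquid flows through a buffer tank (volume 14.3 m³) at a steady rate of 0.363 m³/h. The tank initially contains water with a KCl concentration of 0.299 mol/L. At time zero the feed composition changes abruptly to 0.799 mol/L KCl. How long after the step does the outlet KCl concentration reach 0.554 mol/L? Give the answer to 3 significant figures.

28.1 h

Species balance: V dC/dt = Q(C_in − C) ⇒ τ = V/Q = 39.394 h.
C(t) = C_in + (C₀ − C_in) e^(−t/τ). Set C = 0.554 and solve for t:
e^(−t/τ) = (C − C_in)/(C₀ − C_in) = (0.554 − 0.799)/(0.299 − 0.799) = 0.49000
t = −τ ln(…) = 39.394 × 0.71335 = 28.102 h.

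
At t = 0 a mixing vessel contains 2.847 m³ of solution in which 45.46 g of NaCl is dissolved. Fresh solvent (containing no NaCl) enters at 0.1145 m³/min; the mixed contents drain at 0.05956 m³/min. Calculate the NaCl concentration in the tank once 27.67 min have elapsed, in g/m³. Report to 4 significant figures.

6.546 g/m³

Total volume: dV/dt = Q_in − Q_out = 0.0549400 m³/min, so V(t) = 2.847 + 0.0549400 t and V(27.67) = 4.36719 m³.
No NaCl enters, so dm/dt = −Q_out · (m/V).
dm/m = −Q_out dt/(V₀ + 0.0549400 t); integrating gives ln(m/m₀) = −(Q_out/(Q_in−Q_out)) ln(V/V₀).
m = m₀ (V₀/V)^(Q_out/(Q_in−Q_out)) = 45.46 × (2.847/4.36719)^(1.08409) = 28.5884 g.
C = m/V = 28.5884/4.36719 = 6.54617 g/m³.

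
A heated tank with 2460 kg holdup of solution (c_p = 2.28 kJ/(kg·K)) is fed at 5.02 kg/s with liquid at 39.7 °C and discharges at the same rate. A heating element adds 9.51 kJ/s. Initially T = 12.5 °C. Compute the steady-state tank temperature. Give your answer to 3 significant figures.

Heat balance on the well-mixed liquid: M c_p dT/dt = ṁ c_p (T_in − T) + 9.51.
At steady state dT/dt = 0 ⇒ T_ss = T_in + Q̇/(ṁ c_p) = 39.7 + 9.51/(5.02·2.28) = 40.531 °C.

40.5 °C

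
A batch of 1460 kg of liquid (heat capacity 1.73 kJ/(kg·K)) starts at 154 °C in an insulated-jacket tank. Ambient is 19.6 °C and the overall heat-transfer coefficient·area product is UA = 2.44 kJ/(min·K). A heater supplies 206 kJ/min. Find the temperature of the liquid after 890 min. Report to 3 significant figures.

125 °C

Lumped-capacitance energy balance: M c_p dT/dt = UA(T_amb − T) + Q̇.
dT/dt = (T_ss − T)/τ with T_ss = T_amb + Q̇/UA = 19.6 + 206/2.44 = 104.03 °C, τ = M c_p/UA = 1460·1.73/2.44 = 1035.2 min.
This is linear first-order; T(t) = T_ss + (T₀ − T_ss) e^(−t/τ).
T(890) = 104.03 + (49.974)·0.42326 = 125.18 °C.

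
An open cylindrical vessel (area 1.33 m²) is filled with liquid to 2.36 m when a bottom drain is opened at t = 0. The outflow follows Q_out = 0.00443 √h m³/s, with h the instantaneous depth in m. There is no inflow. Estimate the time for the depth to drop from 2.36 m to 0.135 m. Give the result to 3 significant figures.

With no inflow, A dh/dt = −0.00443 √h.
∫ h^(−1/2) dh = −(0.00443/A) ∫ dt, giving 2√h = 2√h₀ − (0.00443/A) t.
t = 2A(√h₀ − √h)/0.00443 = 2·1.33·(√2.36 − √0.135)/0.00443
  = 2.6600 × (1.5362 − 0.36742) / 0.00443 = 701.81 s.

702 s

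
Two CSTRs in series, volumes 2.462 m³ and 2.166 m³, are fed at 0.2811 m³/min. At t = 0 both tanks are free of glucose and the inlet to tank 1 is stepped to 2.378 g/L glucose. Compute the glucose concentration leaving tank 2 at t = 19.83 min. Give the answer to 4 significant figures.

1.650 g/L

Each tank obeys Vᵢ dCᵢ/dt = Q(Cᵢ₋₁ − Cᵢ), so τᵢ = Vᵢ/Q.
τ₁ = 2.462/0.2811 = 8.75845 min; τ₂ = 2.166/0.2811 = 7.70544 min.
Tank 1: C₁ = C_in(1 − e^(−t/τ₁)). Tank 2 (τ₁ ≠ τ₂): C₂ = C_in[1 − (τ₁ e^(−t/τ₁) − τ₂ e^(−t/τ₂))/(τ₁ − τ₂)].
At t = 19.83: e^(−t/τ₁) = 0.103924, e^(−t/τ₂) = 0.0762677.
C₂ = 2.378·[1 − (8.75845·0.103924 − 7.70544·0.0762677)/(1.05301)] = 2.378·0.693703 = 1.64963 g/L.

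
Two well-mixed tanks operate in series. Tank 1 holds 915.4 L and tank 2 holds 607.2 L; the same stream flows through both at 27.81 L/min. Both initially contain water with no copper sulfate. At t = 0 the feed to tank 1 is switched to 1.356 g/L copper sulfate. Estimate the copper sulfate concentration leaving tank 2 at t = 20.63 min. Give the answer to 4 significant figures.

Time constants: τᵢ = Vᵢ/Q for each well-mixed tank.
τ₁ = 915.4/27.81 = 32.9162 min; τ₂ = 607.2/27.81 = 21.8339 min.
Tank 1: C₁ = C_in(1 − e^(−t/τ₁)). Tank 2 (τ₁ ≠ τ₂): C₂ = C_in[1 − (τ₁ e^(−t/τ₁) − τ₂ e^(−t/τ₂))/(τ₁ − τ₂)].
At t = 20.63: e^(−t/τ₁) = 0.534329, e^(−t/τ₂) = 0.388733.
C₂ = 1.356·[1 − (32.9162·0.534329 − 21.8339·0.388733)/(11.0823)] = 1.356·0.178824 = 0.242486 g/L.

0.2425 g/L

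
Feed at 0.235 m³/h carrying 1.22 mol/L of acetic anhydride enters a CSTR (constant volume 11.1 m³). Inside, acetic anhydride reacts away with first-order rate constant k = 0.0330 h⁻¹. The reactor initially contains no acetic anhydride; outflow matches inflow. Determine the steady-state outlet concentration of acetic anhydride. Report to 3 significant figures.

Species balance: V dC/dt = Q C_in − Q C − k V C.
Steady state (dC/dt = 0): C_ss = Q C_in/(Q + kV) = C_in/(1 + kV/Q).
C_ss = 0.235·1.22/(0.235 + 0.0330·11.1) = 0.28670/0.60130 = 0.47680 mol/L.

0.477 mol/L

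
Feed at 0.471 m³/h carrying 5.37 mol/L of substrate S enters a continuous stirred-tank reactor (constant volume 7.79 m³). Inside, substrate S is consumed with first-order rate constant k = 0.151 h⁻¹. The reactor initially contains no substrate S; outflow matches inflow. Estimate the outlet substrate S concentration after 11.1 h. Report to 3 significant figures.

Species balance: V dC/dt = Q C_in − Q C − k V C.
This is linear with rate a = Q/V + k = 0.21146 h⁻¹.
C_ss = Q C_in/(Q + kV) = 1.5354 mol/L; C(t) = C_ss + (C₀ − C_ss) e^(−a t).
C(11.1) = 1.5354 + (-1.5354)·e^(−0.21146·11.1) = 1.5354 + (-1.5354)·0.095634 = 1.3886 mol/L.

1.39 mol/L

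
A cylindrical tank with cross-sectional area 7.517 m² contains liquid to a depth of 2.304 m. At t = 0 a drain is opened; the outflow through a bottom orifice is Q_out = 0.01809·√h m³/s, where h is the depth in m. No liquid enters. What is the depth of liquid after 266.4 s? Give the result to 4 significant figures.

1.434 m

With no inflow, A dh/dt = −0.01809 √h.
∫ h^(−1/2) dh = −(0.01809/A) ∫ dt, giving 2√h = 2√h₀ − (0.01809/A) t.
√h = √2.304 − 0.01809·266.4/(2·7.517) = 1.51789 − 0.320552 = 1.19734.
h = 1.19734² = 1.43363 m.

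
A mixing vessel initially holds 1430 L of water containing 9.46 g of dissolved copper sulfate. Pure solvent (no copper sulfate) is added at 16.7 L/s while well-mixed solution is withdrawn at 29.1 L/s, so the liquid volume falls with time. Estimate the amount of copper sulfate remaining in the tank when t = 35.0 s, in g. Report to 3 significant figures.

Total volume: dV/dt = Q_in − Q_out = -12.400 L/s, so V(t) = 1430 − 12.400 t and V(35.0) = 996.00 L.
No copper sulfate enters, so dm/dt = −Q_out · (m/V).
dm/m = −Q_out dt/(V₀ − 12.400 t); integrating gives ln(m/m₀) = −(Q_out/(Q_in−Q_out)) ln(V/V₀).
m = m₀ (V₀/V)^(Q_out/(Q_in−Q_out)) = 9.46 × (1430/996.00)^(-2.3468) = 4.0483 g.

4.05 g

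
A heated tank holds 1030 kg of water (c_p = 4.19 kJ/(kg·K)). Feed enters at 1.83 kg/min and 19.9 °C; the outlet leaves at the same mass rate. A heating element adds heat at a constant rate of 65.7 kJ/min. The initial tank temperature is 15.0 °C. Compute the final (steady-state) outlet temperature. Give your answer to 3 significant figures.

28.5 °C

Energy balance: M c_p dT/dt = ṁ c_p (T_in − T) + 65.7.
At steady state dT/dt = 0 ⇒ T_ss = T_in + Q̇/(ṁ c_p) = 19.9 + 65.7/(1.83·4.19) = 28.468 °C.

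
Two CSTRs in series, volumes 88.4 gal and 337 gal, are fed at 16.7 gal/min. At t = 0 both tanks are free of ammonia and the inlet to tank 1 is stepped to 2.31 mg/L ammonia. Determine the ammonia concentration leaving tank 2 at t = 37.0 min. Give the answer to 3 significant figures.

Time constants: τᵢ = Vᵢ/Q for each well-mixed tank.
τ₁ = 88.4/16.7 = 5.2934 min; τ₂ = 337/16.7 = 20.180 min.
Tank 1: C₁ = C_in(1 − e^(−t/τ₁)). Tank 2 (τ₁ ≠ τ₂): C₂ = C_in[1 − (τ₁ e^(−t/τ₁) − τ₂ e^(−t/τ₂))/(τ₁ − τ₂)].
At t = 37.0: e^(−t/τ₁) = 0.00092121, e^(−t/τ₂) = 0.15985.
C₂ = 2.31·[1 − (5.2934·0.00092121 − 20.180·0.15985)/(-14.886)] = 2.31·0.78364 = 1.8102 mg/L.

1.81 mg/L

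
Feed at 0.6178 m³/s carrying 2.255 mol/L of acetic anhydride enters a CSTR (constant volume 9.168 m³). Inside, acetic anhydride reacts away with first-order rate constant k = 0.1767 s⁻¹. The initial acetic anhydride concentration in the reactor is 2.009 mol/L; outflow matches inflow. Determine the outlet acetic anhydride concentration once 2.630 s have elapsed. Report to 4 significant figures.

1.352 mol/L

Accumulation = in − out − consumed: V dC/dt = Q C_in − Q C − k V C.
dC/dt = (Q/V) C_in − (Q/V + k) C; effective rate a = Q/V + k = 0.0673866 + 0.1767 = 0.244087 s⁻¹.
C_ss = Q C_in/(Q + kV) = 0.622552 mol/L; C(t) = C_ss + (C₀ − C_ss) e^(−a t).
C(2.630) = 0.622552 + (1.38645)·e^(−0.244087·2.630) = 0.622552 + (1.38645)·0.526266 = 1.35219 mol/L.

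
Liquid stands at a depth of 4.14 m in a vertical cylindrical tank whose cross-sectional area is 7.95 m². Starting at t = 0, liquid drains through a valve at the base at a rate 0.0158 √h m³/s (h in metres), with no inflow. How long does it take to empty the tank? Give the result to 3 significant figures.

2050 s

A dh/dt = −Q_out = −0.0158 √h.
∫ h^(−1/2) dh = −(0.0158/A) ∫ dt, giving 2√h = 2√h₀ − (0.0158/A) t.
Set h = 0: 2√h₀ = (0.0158/A) t_empty ⇒ t_empty = 2A√h₀/0.0158.
t_empty = 2·7.95·√4.14/0.0158 = 15.900·2.0347/0.0158 = 2047.6 s.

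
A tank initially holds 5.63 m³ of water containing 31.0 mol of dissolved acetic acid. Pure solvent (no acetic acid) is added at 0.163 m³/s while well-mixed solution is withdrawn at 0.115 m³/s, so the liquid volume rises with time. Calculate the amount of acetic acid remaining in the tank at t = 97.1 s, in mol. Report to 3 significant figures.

7.31 mol

Total volume: dV/dt = Q_in − Q_out = 0.048000 m³/s, so V(t) = 5.63 + 0.048000 t and V(97.1) = 10.291 m³.
Solute balance: dm/dt = 0 − Q_out C = −Q_out m/V(t).
Separate: dm/m = −Q_out dt/V(t) ⇒ ln(m/m₀) = −(Q_out/(Q_in−Q_out)) ln(V/V₀).
m = m₀ (V₀/V)^(Q_out/(Q_in−Q_out)) = 31.0 × (5.63/10.291)^(2.3958) = 7.3079 mol.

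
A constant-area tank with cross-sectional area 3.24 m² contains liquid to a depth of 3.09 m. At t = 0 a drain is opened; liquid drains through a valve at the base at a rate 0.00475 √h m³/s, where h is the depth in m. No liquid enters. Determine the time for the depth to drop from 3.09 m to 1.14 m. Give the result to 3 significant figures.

Accumulation of liquid (constant cross-section A): A dh/dt = −0.00475 √h.
Separate and integrate: 2(√h − √h₀) = −(0.00475/A) t.
t = 2A(√h₀ − √h)/0.00475 = 2·3.24·(√3.09 − √1.14)/0.00475
  = 6.4800 × (1.7578 − 1.0677) / 0.00475 = 941.49 s.

941 s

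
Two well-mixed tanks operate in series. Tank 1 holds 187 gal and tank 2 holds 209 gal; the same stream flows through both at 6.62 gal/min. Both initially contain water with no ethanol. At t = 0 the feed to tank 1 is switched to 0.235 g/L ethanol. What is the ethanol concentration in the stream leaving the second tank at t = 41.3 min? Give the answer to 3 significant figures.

0.0945 g/L

Each tank obeys Vᵢ dCᵢ/dt = Q(Cᵢ₋₁ − Cᵢ), so τᵢ = Vᵢ/Q.
τ₁ = 187/6.62 = 28.248 min; τ₂ = 209/6.62 = 31.571 min.
Tank 1: C₁ = C_in(1 − e^(−t/τ₁)). Tank 2 (τ₁ ≠ τ₂): C₂ = C_in[1 − (τ₁ e^(−t/τ₁) − τ₂ e^(−t/τ₂))/(τ₁ − τ₂)].
At t = 41.3: e^(−t/τ₁) = 0.23176, e^(−t/τ₂) = 0.27032.
C₂ = 0.235·[1 − (28.248·0.23176 − 31.571·0.27032)/(-3.3233)] = 0.235·0.40193 = 0.094454 g/L.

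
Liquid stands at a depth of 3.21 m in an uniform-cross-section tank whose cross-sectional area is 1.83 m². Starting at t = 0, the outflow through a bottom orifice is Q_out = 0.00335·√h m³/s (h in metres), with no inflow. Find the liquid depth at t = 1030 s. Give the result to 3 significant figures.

With no inflow, A dh/dt = −0.00335 √h.
Separate and integrate: 2(√h − √h₀) = −(0.00335/A) t.
√h = √3.21 − 0.00335·1030/(2·1.83) = 1.7916 − 0.94276 = 0.84889.
h = 0.84889² = 0.72061 m.

0.721 m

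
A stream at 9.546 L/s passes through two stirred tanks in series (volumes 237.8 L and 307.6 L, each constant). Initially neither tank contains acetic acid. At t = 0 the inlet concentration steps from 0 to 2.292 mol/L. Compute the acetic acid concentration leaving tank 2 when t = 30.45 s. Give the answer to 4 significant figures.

Species balance on tank i: dCᵢ/dt = (Cᵢ₋₁ − Cᵢ)/τᵢ with τᵢ = Vᵢ/Q.
τ₁ = 237.8/9.546 = 24.9110 s; τ₂ = 307.6/9.546 = 32.2229 s.
Solving the cascade with C₁(0)=C₂(0)=0 gives C₂(t) = C_in[1 − (τ₁ e^(−t/τ₁) − τ₂ e^(−t/τ₂))/(τ₁ − τ₂)].
At t = 30.45: e^(−t/τ₁) = 0.294536, e^(−t/τ₂) = 0.388688.
C₂ = 2.292·[1 − (24.9110·0.294536 − 32.2229·0.388688)/(-7.31196)] = 2.292·0.290550 = 0.665941 mol/L.

0.6659 mol/L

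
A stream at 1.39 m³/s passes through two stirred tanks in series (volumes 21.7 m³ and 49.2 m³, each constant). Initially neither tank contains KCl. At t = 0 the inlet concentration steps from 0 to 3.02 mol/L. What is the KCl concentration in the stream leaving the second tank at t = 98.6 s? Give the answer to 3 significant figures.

2.69 mol/L

Each tank obeys Vᵢ dCᵢ/dt = Q(Cᵢ₋₁ − Cᵢ), so τᵢ = Vᵢ/Q.
τ₁ = 21.7/1.39 = 15.612 s; τ₂ = 49.2/1.39 = 35.396 s.
Tank 1: C₁ = C_in(1 − e^(−t/τ₁)). Tank 2 (τ₁ ≠ τ₂): C₂ = C_in[1 − (τ₁ e^(−t/τ₁) − τ₂ e^(−t/τ₂))/(τ₁ − τ₂)].
At t = 98.6: e^(−t/τ₁) = 0.0018074, e^(−t/τ₂) = 0.061689.
C₂ = 3.02·[1 − (15.612·0.0018074 − 35.396·0.061689)/(-19.784)] = 3.02·0.89106 = 2.6910 mol/L.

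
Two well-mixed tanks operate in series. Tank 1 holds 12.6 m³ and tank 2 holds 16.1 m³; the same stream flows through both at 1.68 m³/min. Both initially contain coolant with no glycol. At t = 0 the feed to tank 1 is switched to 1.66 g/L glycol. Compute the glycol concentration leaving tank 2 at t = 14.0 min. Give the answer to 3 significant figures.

0.812 g/L

Time constants: τᵢ = Vᵢ/Q for each well-mixed tank.
τ₁ = 12.6/1.68 = 7.5000 min; τ₂ = 16.1/1.68 = 9.5833 min.
Tank 1: C₁ = C_in(1 − e^(−t/τ₁)). Tank 2 (τ₁ ≠ τ₂): C₂ = C_in[1 − (τ₁ e^(−t/τ₁) − τ₂ e^(−t/τ₂))/(τ₁ − τ₂)].
At t = 14.0: e^(−t/τ₁) = 0.15464, e^(−t/τ₂) = 0.23203.
C₂ = 1.66·[1 − (7.5000·0.15464 − 9.5833·0.23203)/(-2.0833)] = 1.66·0.48934 = 0.81230 g/L.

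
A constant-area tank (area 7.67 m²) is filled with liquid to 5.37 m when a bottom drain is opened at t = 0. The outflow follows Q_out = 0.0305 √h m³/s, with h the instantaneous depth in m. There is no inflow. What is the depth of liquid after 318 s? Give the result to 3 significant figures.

2.84 m

A dh/dt = −Q_out = −0.0305 √h.
This is separable: 2 d(√h)/dt = −0.0305/A, so √h = √h₀ − (0.0305/(2A)) t.
√h = √5.37 − 0.0305·318/(2·7.67) = 2.3173 − 0.63227 = 1.6851.
h = 1.6851² = 2.8394 m.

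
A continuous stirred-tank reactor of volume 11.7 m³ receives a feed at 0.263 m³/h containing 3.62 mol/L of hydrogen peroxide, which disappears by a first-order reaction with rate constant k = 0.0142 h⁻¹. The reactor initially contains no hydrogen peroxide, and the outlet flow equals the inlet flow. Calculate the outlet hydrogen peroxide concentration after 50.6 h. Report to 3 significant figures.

1.87 mol/L

Accumulation = in − out − consumed: V dC/dt = Q C_in − Q C − k V C.
This is linear with rate a = Q/V + k = 0.036679 h⁻¹.
C_ss = Q C_in/(Q + kV) = 2.2185 mol/L; C(t) = C_ss + (C₀ − C_ss) e^(−a t).
C(50.6) = 2.2185 + (-2.2185)·e^(−0.036679·50.6) = 2.2185 + (-2.2185)·0.15631 = 1.8718 mol/L.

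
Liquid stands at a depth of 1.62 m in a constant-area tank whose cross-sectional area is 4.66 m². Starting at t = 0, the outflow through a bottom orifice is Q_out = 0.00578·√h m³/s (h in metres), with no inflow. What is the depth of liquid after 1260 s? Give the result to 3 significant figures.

0.241 m

With no inflow, A dh/dt = −0.00578 √h.
This is separable: 2 d(√h)/dt = −0.00578/A, so √h = √h₀ − (0.00578/(2A)) t.
√h = √1.62 − 0.00578·1260/(2·4.66) = 1.2728 − 0.78142 = 0.49138.
h = 0.49138² = 0.24145 m.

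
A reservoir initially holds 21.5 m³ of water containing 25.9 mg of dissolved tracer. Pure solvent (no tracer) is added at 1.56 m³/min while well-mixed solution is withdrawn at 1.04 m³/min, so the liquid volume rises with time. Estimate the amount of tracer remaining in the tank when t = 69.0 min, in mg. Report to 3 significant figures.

3.64 mg

Let m(t) be the amount of tracer. Volume: V(t) = V₀ + (Q_in − Q_out) t = 21.5 + 0.52000 t; V(69.0) = 57.380 m³.
Solute balance: dm/dt = 0 − Q_out C = −Q_out m/V(t).
Separate: dm/m = −Q_out dt/V(t) ⇒ ln(m/m₀) = −(Q_out/(Q_in−Q_out)) ln(V/V₀).
m = m₀ (V₀/V)^(Q_out/(Q_in−Q_out)) = 25.9 × (21.5/57.380)^(2.0000) = 3.6363 mg.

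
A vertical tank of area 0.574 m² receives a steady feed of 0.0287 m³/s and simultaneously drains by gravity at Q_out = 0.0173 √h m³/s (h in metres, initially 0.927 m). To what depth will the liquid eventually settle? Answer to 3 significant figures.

2.75 m

Level balance: A dh/dt = 0.0287 − 0.0173 √h. Setting dh/dt = 0:
Q_in = 0.0173 √h_ss ⇒ √h_ss = 0.0287/0.0173 = 1.6590.
h_ss = 1.6590² = 2.7521 m. (Since h₀ = 0.927 m < h_ss, the level will rise toward this value.)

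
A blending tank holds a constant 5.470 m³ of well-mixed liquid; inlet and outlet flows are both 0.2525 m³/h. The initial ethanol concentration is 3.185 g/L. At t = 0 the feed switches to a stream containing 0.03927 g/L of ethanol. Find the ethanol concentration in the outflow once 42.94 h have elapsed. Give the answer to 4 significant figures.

0.4727 g/L

Species balance on the tank: V dC/dt = Q(C_in − C).
Rewrite as dC/dt + C/τ = C_in/τ, τ = V/Q = 21.6634 h.
C approaches C_in exponentially: C(t) = C_in + (C₀ − C_in) e^(−t/τ).
C(42.94) = 0.03927 + (3.185 − 0.03927)·e^(−42.94/21.6634) = 0.03927 + (3.14573)·0.137773 = 0.472667 g/L.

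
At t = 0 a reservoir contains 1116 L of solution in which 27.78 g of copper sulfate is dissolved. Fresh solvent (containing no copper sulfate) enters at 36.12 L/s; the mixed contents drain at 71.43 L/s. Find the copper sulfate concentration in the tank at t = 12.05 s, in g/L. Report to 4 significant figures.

0.01523 g/L

Let m(t) be the amount of copper sulfate. Volume: V(t) = V₀ + (Q_in − Q_out) t = 1116 − 35.3100 t; V(12.05) = 690.514 L.
No copper sulfate enters, so dm/dt = −Q_out · (m/V).
Separate: dm/m = −Q_out dt/V(t) ⇒ ln(m/m₀) = −(Q_out/(Q_in−Q_out)) ln(V/V₀).
m = m₀ (V₀/V)^(Q_out/(Q_in−Q_out)) = 27.78 × (1116/690.514)^(-2.02294) = 10.5188 g.
C = m/V = 10.5188/690.514 = 0.0152333 g/L.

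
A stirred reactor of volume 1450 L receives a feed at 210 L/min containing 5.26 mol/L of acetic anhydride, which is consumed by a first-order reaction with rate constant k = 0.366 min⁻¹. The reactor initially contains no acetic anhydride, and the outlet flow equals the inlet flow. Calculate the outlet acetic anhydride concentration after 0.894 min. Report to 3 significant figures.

Accumulation = in − out − consumed: V dC/dt = Q C_in − Q C − k V C.
This is linear with rate a = Q/V + k = 0.51083 min⁻¹.
C_ss = Q C_in/(Q + kV) = 1.4913 mol/L; C(t) = C_ss + (C₀ − C_ss) e^(−a t).
C(0.894) = 1.4913 + (-1.4913)·e^(−0.51083·0.894) = 1.4913 + (-1.4913)·0.63338 = 0.54673 mol/L.

0.547 mol/L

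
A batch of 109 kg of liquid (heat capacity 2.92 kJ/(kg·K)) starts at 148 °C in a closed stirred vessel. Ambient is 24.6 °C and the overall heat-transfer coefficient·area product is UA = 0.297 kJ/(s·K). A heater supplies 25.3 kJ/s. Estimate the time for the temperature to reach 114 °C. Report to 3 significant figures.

2360 s

Heat balance on the well-mixed liquid: M c_p dT/dt = −UA(T − T_amb) + Q̇.
τ = M c_p/UA = 1071.6 s; T_ss = T_amb + Q̇/UA = 24.6 + 25.3/0.297 = 109.79 °C.
T(t) = T_ss + (T₀ − T_ss)e^(−t/τ); set T = 114:
t = −τ ln[(T − T_ss)/(T₀ − T_ss)] = −1071.6 · ln(0.11029) = 2362.6 s.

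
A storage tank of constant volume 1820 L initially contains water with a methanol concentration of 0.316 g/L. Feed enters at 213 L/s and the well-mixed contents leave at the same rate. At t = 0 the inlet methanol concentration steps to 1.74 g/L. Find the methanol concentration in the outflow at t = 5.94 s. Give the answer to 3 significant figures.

1.03 g/L

Unsteady species balance (constant V, well mixed): V dC/dt = Q(C_in − C).
Time constant τ = V/Q = 1820/213 = 8.5446 s.
Solution: C(t) = C_in + (C₀ − C_in) e^(−t/τ).
C(5.94) = 1.74 + (0.316 − 1.74)·e^(−5.94/8.5446) = 1.74 + (-1.4240)·0.49899 = 1.0294 g/L.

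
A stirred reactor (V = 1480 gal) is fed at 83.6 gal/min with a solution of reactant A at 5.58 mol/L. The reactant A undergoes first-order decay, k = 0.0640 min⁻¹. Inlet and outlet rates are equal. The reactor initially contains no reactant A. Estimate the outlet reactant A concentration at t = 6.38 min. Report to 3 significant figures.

1.40 mol/L

V dC/dt = Q(C_in − C) − k V C.
This is linear with rate a = Q/V + k = 0.12049 min⁻¹.
C_ss = Q C_in/(Q + kV) = 2.6160 mol/L; C(t) = C_ss + (C₀ − C_ss) e^(−a t).
C(6.38) = 2.6160 + (-2.6160)·e^(−0.12049·6.38) = 2.6160 + (-2.6160)·0.46361 = 1.4032 mol/L.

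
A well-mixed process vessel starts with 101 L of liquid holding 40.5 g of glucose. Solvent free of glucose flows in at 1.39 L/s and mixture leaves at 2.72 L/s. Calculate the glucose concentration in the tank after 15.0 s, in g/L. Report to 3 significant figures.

Let m(t) be the amount of glucose. Volume: V(t) = V₀ + (Q_in − Q_out) t = 101 − 1.3300 t; V(15.0) = 81.050 L.
No glucose enters, so dm/dt = −Q_out · (m/V).
dm/m = −Q_out dt/(V₀ − 1.3300 t); integrating gives ln(m/m₀) = −(Q_out/(Q_in−Q_out)) ln(V/V₀).
m = m₀ (V₀/V)^(Q_out/(Q_in−Q_out)) = 40.5 × (101/81.050)^(-2.0451) = 25.823 g.
C = m/V = 25.823/81.050 = 0.31861 g/L.

0.319 g/L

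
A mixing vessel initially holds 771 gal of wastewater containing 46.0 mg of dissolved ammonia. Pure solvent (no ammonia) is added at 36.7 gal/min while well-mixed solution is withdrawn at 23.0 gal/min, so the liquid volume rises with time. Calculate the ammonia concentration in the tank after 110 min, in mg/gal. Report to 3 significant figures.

0.00328 mg/gal

Let m(t) be the amount of ammonia. Volume: V(t) = V₀ + (Q_in − Q_out) t = 771 + 13.700 t; V(110) = 2278.0 gal.
Species balance (pure solvent in): dm/dt = −Q_out · m/V(t).
dm/m = −Q_out dt/(V₀ + 13.700 t); integrating gives ln(m/m₀) = −(Q_out/(Q_in−Q_out)) ln(V/V₀).
m = m₀ (V₀/V)^(Q_out/(Q_in−Q_out)) = 46.0 × (771/2278.0)^(1.6788) = 7.4622 mg.
C = m/V = 7.4622/2278.0 = 0.0032758 mg/gal.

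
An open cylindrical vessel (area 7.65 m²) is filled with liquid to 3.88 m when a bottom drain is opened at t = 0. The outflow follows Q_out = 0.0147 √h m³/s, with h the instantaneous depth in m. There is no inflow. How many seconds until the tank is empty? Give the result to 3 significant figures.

2050 s

A dh/dt = −Q_out = −0.0147 √h.
∫ h^(−1/2) dh = −(0.0147/A) ∫ dt, giving 2√h = 2√h₀ − (0.0147/A) t.
Set h = 0: 2√h₀ = (0.0147/A) t_empty ⇒ t_empty = 2A√h₀/0.0147.
t_empty = 2·7.65·√3.88/0.0147 = 15.300·1.9698/0.0147 = 2050.2 s.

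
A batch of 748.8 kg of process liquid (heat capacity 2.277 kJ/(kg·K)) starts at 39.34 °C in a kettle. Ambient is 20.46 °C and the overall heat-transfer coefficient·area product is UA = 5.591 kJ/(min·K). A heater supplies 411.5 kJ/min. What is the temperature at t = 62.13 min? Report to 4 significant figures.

M c_p dT/dt = −UA(T − T_amb) + Q̇.
dT/dt = (T_ss − T)/τ with T_ss = T_amb + Q̇/UA = 20.46 + 411.5/5.591 = 94.0604 °C, τ = M c_p/UA = 748.8·2.277/5.591 = 304.958 min.
This is linear first-order; T(t) = T_ss + (T₀ − T_ss) e^(−t/τ).
T(62.13) = 94.0604 + (-54.7204)·0.815680 = 49.4261 °C.

49.43 °C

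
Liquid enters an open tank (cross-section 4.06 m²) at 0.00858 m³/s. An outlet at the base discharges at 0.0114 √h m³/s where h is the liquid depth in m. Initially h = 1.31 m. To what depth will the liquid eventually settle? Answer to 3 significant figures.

0.566 m

A dh/dt = Q_in − 0.0114 √h. Steady state requires inflow = outflow:
Q_in = 0.0114 √h_ss ⇒ √h_ss = 0.00858/0.0114 = 0.75263.
h_ss = 0.75263² = 0.56645 m. (Since h₀ = 1.31 m > h_ss, the level will fall toward this value.)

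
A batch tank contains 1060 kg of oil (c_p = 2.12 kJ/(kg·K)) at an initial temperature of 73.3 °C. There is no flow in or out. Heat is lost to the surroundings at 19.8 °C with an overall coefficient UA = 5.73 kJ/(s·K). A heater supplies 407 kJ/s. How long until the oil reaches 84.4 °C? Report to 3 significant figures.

393 s

Energy balance: M c_p dT/dt = −UA(T − T_amb) + Q̇.
τ = M c_p/UA = 392.18 s; T_ss = T_amb + Q̇/UA = 19.8 + 407/5.73 = 90.830 °C.
T(t) = T_ss + (T₀ − T_ss)e^(−t/τ); set T = 84.4:
t = −τ ln[(T − T_ss)/(T₀ − T_ss)] = −392.18 · ln(0.36679) = 393.35 s.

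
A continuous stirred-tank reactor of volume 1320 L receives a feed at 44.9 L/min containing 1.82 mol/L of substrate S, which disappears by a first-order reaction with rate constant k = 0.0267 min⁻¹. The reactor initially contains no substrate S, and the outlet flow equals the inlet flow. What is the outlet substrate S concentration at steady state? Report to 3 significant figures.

1.02 mol/L

Accumulation = in − out − consumed: V dC/dt = Q C_in − Q C − k V C.
At steady state: 0 = Q C_in − (Q + kV) C_ss, so C_ss = Q C_in/(Q + kV).
C_ss = 44.9·1.82/(44.9 + 0.0267·1320) = 81.718/80.144 = 1.0196 mol/L.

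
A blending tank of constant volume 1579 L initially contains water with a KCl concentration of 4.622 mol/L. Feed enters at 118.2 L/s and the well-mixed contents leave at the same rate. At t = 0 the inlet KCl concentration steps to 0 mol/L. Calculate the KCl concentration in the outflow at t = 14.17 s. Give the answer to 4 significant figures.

Transient balance on the dissolved component: V dC/dt = Q(C_in − C).
Time constant τ = V/Q = 1579/118.2 = 13.3587 s.
This is linear first-order; C(t) = C_in + (C₀ − C_in) e^(−t/τ).
C(14.17) = 0 + (4.622 − 0)·e^(−14.17/13.3587) = 0 + (4.62200)·0.346203 = 1.60015 mol/L.

1.600 mol/L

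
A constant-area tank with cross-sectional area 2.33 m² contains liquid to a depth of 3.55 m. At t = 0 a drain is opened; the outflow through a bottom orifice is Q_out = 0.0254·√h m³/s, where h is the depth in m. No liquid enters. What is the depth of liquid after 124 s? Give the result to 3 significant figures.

1.46 m

With no inflow, A dh/dt = −0.0254 √h.
∫ h^(−1/2) dh = −(0.0254/A) ∫ dt, giving 2√h = 2√h₀ − (0.0254/A) t.
√h = √3.55 − 0.0254·124/(2·2.33) = 1.8841 − 0.67588 = 1.2083.
h = 1.2083² = 1.4599 m.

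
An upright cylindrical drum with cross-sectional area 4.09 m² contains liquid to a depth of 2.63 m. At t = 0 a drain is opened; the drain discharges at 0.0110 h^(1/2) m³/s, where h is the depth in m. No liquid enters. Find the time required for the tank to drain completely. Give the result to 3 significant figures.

Mass balance (ρ constant): A dh/dt = −0.0110 √h.
This is separable: 2 d(√h)/dt = −0.0110/A, so √h = √h₀ − (0.0110/(2A)) t.
Set h = 0: 2√h₀ = (0.0110/A) t_empty ⇒ t_empty = 2A√h₀/0.0110.
t_empty = 2·4.09·√2.63/0.0110 = 8.1800·1.6217/0.0110 = 1206.0 s.

1210 s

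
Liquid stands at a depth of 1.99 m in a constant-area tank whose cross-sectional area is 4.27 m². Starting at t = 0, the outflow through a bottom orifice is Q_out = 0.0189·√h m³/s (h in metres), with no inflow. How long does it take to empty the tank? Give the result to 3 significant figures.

Accumulation of liquid (constant cross-section A): A dh/dt = −0.0189 √h.
This is separable: 2 d(√h)/dt = −0.0189/A, so √h = √h₀ − (0.0189/(2A)) t.
Tank is empty when √h = 0: t_empty = 2A√h₀/0.0189.
t_empty = 2·4.27·√1.99/0.0189 = 8.5400·1.4107/0.0189 = 637.42 s.

637 s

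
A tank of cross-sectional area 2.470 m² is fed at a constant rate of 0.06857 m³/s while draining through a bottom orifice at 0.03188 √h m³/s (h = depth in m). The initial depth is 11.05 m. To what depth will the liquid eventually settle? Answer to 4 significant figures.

Mass balance (ρ constant): A dh/dt = Q_in − 0.03188 √h. At steady state dh/dt = 0:
Q_in = 0.03188 √h_ss ⇒ √h_ss = 0.06857/0.03188 = 2.15088.
h_ss = 2.15088² = 4.62628 m. (Since h₀ = 11.05 m > h_ss, the level will fall toward this value.)

4.626 m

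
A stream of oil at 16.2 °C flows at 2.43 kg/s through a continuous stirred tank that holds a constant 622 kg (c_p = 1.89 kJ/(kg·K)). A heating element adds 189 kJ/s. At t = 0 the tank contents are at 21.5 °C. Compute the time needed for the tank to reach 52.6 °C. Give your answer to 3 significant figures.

M c_p dT/dt = ṁ c_p (T_in − T) + Q̇.
τ = M/ṁ = 255.97 s; T_ss = T_in + Q̇/(ṁ c_p) = 57.352 °C.
T(t) = T_ss + (T₀ − T_ss) e^(−t/τ). Set T = 52.6:
e^(−t/τ) = (52.6 − 57.352)/(21.5 − 57.352) = 0.13255
t = −255.97 · ln(0.13255) = 517.25 s.

517 s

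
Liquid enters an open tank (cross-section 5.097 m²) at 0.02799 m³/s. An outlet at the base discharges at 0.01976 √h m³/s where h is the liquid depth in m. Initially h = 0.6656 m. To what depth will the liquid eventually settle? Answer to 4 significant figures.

2.006 m

A dh/dt = Q_in − 0.01976 √h. Steady state requires inflow = outflow:
Q_in = 0.01976 √h_ss ⇒ √h_ss = 0.02799/0.01976 = 1.41650.
h_ss = 1.41650² = 2.00647 m. (Since h₀ = 0.6656 m < h_ss, the level will rise toward this value.)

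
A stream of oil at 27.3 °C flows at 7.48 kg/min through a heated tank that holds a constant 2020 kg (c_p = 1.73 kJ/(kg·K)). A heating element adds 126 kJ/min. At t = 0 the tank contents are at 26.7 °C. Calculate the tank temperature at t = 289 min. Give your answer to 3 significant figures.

33.5 °C

M c_p dT/dt = ṁ c_p (T_in − T) + Q̇.
Rearrange: dT/dt = (T_ss − T)/τ with τ = M/ṁ = 270.05 min and T_ss = T_in + Q̇/(ṁ c_p) = 37.037 °C.
Integrating: T(t) = T_ss + (T₀ − T_ss) e^(−t/τ).
T(289) = 37.037 + (-10.337)·e^(−289/270.05) = 37.037 + (-10.337)·0.34295 = 33.492 °C.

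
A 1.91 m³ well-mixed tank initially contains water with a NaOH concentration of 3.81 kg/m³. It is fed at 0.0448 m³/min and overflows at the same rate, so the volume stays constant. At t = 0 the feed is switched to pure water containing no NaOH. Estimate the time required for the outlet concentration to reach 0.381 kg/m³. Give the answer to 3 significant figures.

98.2 min

Accumulation = in − out for the solute gives V dC/dt = Q(C_in − C), so τ = V/Q = 42.634 min.
C(t) = C_in + (C₀ − C_in) e^(−t/τ). Set C = 0.381 and solve for t:
e^(−t/τ) = (C − C_in)/(C₀ − C_in) = (0.381 − 0)/(3.81 − 0) = 0.10000
t = −τ ln(…) = 42.634 × 2.3026 = 98.168 min.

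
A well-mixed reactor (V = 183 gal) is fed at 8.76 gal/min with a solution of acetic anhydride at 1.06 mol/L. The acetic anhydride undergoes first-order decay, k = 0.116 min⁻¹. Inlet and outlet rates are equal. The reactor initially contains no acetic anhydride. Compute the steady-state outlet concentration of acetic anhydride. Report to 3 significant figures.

0.310 mol/L

V dC/dt = Q(C_in − C) − k V C.
At steady state: 0 = Q C_in − (Q + kV) C_ss, so C_ss = Q C_in/(Q + kV).
C_ss = 8.76·1.06/(8.76 + 0.116·183) = 9.2856/29.988 = 0.30964 mol/L.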